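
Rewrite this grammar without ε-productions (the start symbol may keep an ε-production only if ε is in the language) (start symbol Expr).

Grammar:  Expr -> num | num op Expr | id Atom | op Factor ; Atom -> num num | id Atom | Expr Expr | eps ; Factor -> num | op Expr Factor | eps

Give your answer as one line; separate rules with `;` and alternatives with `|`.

Expr -> num | num op Expr | id Atom | id | op Factor | op; Atom -> num num | id Atom | id | Expr Expr; Factor -> num | op Expr Factor | op Expr

Nullable set = {Atom, Factor}.
ε ∉ L(G), so no ε-production is kept.
Add the nullable-subset variants: Expr → id Atom gives id Atom | id. Expr → op Factor gives op Factor | op. Atom → id Atom gives id Atom | id. Factor → op Expr Factor gives op Expr Factor | op Expr.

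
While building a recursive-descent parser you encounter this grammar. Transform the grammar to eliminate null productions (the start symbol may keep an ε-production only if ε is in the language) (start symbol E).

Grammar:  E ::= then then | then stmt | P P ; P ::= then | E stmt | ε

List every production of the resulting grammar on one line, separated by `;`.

E ::= then then | then stmt | P P | P | ε; P ::= then | E stmt | stmt

Nullable nonterminals: {E, P}.
ε ∈ L(G) since E is nullable, so keep E → ε.
Add the nullable-subset variants: E → P P gives P P | P. P → E stmt gives E stmt | stmt.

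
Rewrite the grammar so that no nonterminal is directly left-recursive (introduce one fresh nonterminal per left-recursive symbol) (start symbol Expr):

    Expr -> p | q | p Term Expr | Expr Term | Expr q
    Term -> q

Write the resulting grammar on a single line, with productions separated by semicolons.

Expr -> p Expr1 | q Expr1 | p Term Expr Expr1; Term -> q; Expr1 -> Term Expr1 | q Expr1 | ε

Expr is directly left-recursive.
For Expr: α = {Term, q}, β = {p, q, p Term Expr}. Rewrite as Expr → β Expr1 and Expr1 → α Expr1 | ε.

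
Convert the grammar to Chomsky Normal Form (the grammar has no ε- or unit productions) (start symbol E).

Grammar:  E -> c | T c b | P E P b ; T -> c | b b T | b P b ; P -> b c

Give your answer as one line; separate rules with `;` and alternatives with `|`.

E -> c | T Y1 | P Y2; T -> c | X2 Y4 | X2 Y5; P -> X2 X1; X1 -> c; X2 -> b; Y1 -> X1 X2; Y2 -> E Y3; Y3 -> P X2; Y4 -> X2 T; Y5 -> P X2

Introduce a nonterminal for each terminal appearing in a rule of length ≥ 2: X1 → c, X2 → b.
Binarize each right-hand side of length ≥ 3 by chaining fresh nonterminals (Y1, Y2, …): affected rules were E → T X1 X2; E → P E P X2; T → X2 X2 T; T → X2 P X2.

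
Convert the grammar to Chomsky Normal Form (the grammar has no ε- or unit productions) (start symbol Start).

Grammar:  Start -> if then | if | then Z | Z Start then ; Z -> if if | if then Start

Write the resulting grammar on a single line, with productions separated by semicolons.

Start -> X1 X2 | if | X2 Z | Z Y1; Z -> X1 X1 | X1 Y2; X1 -> if; X2 -> then; Y1 -> Start X2; Y2 -> X2 Start

Introduce a nonterminal for each terminal appearing in a rule of length ≥ 2: X1 → if, X2 → then.
Binarize each right-hand side of length ≥ 3 by chaining fresh nonterminals (Y1, Y2, …): affected rules were Start → Z Start X2; Z → X1 X2 Start.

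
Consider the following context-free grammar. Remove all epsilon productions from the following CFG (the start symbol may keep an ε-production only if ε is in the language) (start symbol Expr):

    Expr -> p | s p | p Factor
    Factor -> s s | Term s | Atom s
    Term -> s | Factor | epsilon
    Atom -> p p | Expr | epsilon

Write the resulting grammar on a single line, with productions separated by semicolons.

Expr -> p | s p | p Factor; Factor -> s s | Term s | s | Atom s; Term -> s | Factor; Atom -> p p | Expr

Nullable set = {Atom, Term}.
ε ∉ L(G), so no ε-production is kept.
For each production, add variants omitting each subset of nullable occurrences: Factor → Term s gives Term s | s.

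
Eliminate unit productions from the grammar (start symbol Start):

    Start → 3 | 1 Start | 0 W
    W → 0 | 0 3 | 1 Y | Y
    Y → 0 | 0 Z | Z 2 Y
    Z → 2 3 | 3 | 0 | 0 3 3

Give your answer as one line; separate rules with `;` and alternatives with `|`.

Start → 3 | 1 Start | 0 W; W → 0 | 0 Z | Z 2 Y | 0 3 | 1 Y; Y → 0 | 0 Z | Z 2 Y; Z → 2 3 | 3 | 0 | 0 3 3

Unit pairs: W ⇒* {Y}.
For each unit pair (A, B), copy every non-unit production of B to A, then drop all unit productions.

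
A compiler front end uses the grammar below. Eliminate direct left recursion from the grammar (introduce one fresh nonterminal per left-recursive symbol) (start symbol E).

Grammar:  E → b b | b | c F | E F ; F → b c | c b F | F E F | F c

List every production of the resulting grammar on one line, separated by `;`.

Directly left-recursive nonterminals: E, F.
For E: α = {F}, β = {b b, b, c F}. Rewrite as E → β E' and E' → α E' | ε.
For F: α = {E F, c}, β = {b c, c b F}. Rewrite as F → β F' and F' → α F' | ε.

E → b b E' | b E' | c F E'; F → b c F' | c b F F'; E' → F E' | ε; F' → E F F' | c F' | ε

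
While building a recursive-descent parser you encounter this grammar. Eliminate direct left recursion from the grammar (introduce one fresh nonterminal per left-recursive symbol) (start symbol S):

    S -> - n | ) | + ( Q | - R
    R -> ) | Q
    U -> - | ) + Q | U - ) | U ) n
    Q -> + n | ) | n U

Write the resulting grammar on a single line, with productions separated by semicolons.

Directly left-recursive nonterminal: U.
For U: α = {- ), ) n}, β = {-, ) + Q}. Rewrite as U → β U' and U' → α U' | ε.

S -> - n | ) | + ( Q | - R; R -> ) | Q; U -> - U' | ) + Q U'; Q -> + n | ) | n U; U' -> - ) U' | ) n U' | eps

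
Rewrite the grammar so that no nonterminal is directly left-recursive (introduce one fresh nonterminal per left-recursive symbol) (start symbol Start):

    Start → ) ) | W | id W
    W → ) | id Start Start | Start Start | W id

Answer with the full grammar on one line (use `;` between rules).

Start → ) ) | W | id W; W → ) W1 | id Start Start W1 | Start Start W1; W1 → id W1 | ε

Left recursion appears on W.
For W: α = {id}, β = {), id Start Start, Start Start}. Rewrite as W → β W1 and W1 → α W1 | ε.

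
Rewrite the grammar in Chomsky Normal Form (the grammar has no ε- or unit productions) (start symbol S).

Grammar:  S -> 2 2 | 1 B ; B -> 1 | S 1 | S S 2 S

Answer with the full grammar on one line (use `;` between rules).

S -> X1 X1 | X2 B; B -> 1 | S X2 | S Y1; X1 -> 2; X2 -> 1; Y1 -> S Y2; Y2 -> X1 S

Introduce a nonterminal for each terminal appearing in a rule of length ≥ 2: X1 → 2, X2 → 1.
Binarize each right-hand side of length ≥ 3 by chaining fresh nonterminals (Y1, Y2, …): affected rules were B → S S X1 S.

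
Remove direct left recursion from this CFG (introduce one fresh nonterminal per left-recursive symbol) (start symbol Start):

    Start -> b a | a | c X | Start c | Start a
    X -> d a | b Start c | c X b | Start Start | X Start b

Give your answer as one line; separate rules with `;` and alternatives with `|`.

Start -> b a Start1 | a Start1 | c X Start1; X -> d a X1 | b Start c X1 | c X b X1 | Start Start X1; Start1 -> c Start1 | a Start1 | eps; X1 -> Start b X1 | eps

Directly left-recursive nonterminals: Start, X.
For Start: α = {c, a}, β = {b a, a, c X}. Rewrite as Start → β Start1 and Start1 → α Start1 | ε.
For X: α = {Start b}, β = {d a, b Start c, c X b, Start Start}. Rewrite as X → β X1 and X1 → α X1 | ε.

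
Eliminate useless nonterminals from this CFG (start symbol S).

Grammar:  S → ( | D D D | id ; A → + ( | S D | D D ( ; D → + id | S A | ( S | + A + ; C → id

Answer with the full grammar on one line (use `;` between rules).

Generating nonterminals: {A, C, D, S}.
Reachable from S after that: {A, D, S}.
Removed useless symbols: {C} and every production mentioning them.

S → ( | D D D | id; A → + ( | S D | D D (; D → + id | S A | ( S | + A +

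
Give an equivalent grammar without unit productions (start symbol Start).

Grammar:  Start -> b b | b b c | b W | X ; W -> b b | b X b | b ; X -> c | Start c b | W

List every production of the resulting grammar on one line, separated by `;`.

Start -> b b | b b c | b W | c | Start c b | b X b | b; W -> b b | b X b | b; X -> c | Start c b | b b | b X b | b

Unit pairs: Start ⇒* {W, X}; X ⇒* {W}.
For each unit pair (A, B), copy every non-unit production of B to A, then drop all unit productions.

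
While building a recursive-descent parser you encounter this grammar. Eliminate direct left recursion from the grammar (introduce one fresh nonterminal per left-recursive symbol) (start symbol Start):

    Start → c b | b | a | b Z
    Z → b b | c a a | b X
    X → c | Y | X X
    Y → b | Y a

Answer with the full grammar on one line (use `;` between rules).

Start → c b | b | a | b Z; Z → b b | c a a | b X; X → c X1 | Y X1; Y → b Y1; X1 → X X1 | ε; Y1 → a Y1 | ε

X, Y are directly left-recursive.
For X: α = {X}, β = {c, Y}. Rewrite as X → β X1 and X1 → α X1 | ε.
For Y: α = {a}, β = {b}. Rewrite as Y → β Y1 and Y1 → α Y1 | ε.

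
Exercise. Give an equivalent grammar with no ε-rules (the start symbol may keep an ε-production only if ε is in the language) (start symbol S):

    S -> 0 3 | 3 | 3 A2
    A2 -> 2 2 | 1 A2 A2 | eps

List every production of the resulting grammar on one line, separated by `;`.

The nullable symbols are {A2}.
ε ∉ L(G), so no ε-production is kept.
Expand every rule over subsets of its nullable positions: A2 → 1 A2 A2 gives 1 A2 A2 | 1 A2 | 1.

S -> 0 3 | 3 | 3 A2; A2 -> 2 2 | 1 A2 A2 | 1 A2 | 1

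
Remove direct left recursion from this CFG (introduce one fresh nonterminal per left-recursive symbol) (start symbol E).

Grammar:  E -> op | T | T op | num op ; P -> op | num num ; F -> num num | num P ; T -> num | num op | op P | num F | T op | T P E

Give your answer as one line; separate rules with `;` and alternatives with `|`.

E -> op | T | T op | num op; P -> op | num num; F -> num num | num P; T -> num T' | num op T' | op P T' | num F T'; T' -> op T' | P E T' | epsilon

T is directly left-recursive.
For T: α = {op, P E}, β = {num, num op, op P, num F}. Rewrite as T → β T' and T' → α T' | ε.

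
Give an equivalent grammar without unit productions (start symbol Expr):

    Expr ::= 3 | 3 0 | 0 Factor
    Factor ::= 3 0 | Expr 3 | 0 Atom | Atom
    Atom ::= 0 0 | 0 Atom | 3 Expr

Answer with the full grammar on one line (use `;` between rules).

Unit pairs: Factor ⇒* {Atom}.
Replace each nonterminal's rules with the union of the non-unit rules of every nonterminal it unit-derives.

Expr ::= 3 | 3 0 | 0 Factor; Factor ::= 0 0 | 0 Atom | 3 Expr | 3 0 | Expr 3; Atom ::= 0 0 | 0 Atom | 3 Expr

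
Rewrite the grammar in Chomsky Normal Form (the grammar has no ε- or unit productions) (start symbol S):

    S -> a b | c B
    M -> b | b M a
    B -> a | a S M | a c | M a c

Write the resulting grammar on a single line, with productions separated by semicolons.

S -> X1 X2 | X3 B; M -> b | X2 Y1; B -> a | X1 Y2 | X1 X3 | M Y3; X1 -> a; X2 -> b; X3 -> c; Y1 -> M X1; Y2 -> S M; Y3 -> X1 X3

Introduce a nonterminal for each terminal appearing in a rule of length ≥ 2: X1 → a, X2 → b, X3 → c.
Binarize each right-hand side of length ≥ 3 by chaining fresh nonterminals (Y1, Y2, …): affected rules were M → X2 M X1; B → X1 S M; B → M X1 X3.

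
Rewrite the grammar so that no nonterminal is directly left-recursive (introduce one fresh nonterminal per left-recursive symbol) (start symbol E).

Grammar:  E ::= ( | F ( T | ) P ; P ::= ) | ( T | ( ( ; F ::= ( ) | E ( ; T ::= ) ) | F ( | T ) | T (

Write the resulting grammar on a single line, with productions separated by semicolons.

E ::= ( | F ( T | ) P; P ::= ) | ( T | ( (; F ::= ( ) | E (; T ::= ) ) T' | F ( T'; T' ::= ) T' | ( T' | eps

Directly left-recursive nonterminal: T.
For T: α = {), (}, β = {) ), F (}. Rewrite as T → β T' and T' → α T' | ε.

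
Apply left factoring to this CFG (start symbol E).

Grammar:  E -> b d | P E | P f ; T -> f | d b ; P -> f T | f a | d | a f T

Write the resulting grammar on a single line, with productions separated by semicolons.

E has alternatives sharing prefix 'P': factor to E → P E' with E' → E | f.
P has alternatives sharing prefix 'f': factor to P → f P' with P' → T | a.

E -> b d | P E'; T -> f | d b; P -> d | a f T | f P'; E' -> E | f; P' -> T | a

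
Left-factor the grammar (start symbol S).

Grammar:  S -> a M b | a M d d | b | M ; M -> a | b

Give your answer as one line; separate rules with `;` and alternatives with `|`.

S -> b | M | a M S'; M -> a | b; S' -> b | d d

S has alternatives sharing prefix 'a M': factor to S → a M S' with S' → b | d d.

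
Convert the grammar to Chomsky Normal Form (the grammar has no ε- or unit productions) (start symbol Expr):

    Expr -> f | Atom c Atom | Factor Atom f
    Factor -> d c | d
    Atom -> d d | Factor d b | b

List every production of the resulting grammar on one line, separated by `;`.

Introduce a nonterminal for each terminal appearing in a rule of length ≥ 2: X1 → c, X2 → f, X3 → d, X4 → b.
Binarize each right-hand side of length ≥ 3 by chaining fresh nonterminals (Y1, Y2, …): affected rules were Expr → Atom X1 Atom; Expr → Factor Atom X2; Atom → Factor X3 X4.

Expr -> f | Atom Y1 | Factor Y2; Factor -> X3 X1 | d; Atom -> X3 X3 | Factor Y3 | b; X1 -> c; X2 -> f; X3 -> d; X4 -> b; Y1 -> X1 Atom; Y2 -> Atom X2; Y3 -> X3 X4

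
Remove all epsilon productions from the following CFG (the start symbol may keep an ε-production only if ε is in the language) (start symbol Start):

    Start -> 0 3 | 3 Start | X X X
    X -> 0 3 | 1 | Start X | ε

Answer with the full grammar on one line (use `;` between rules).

Start -> 0 3 | 3 Start | 3 | X X X | X X | X | ε; X -> 0 3 | 1 | Start X | Start

Nullable nonterminals: {Start, X}.
ε ∈ L(G) since Start is nullable, so keep Start → ε.
For each production, add variants omitting each subset of nullable occurrences: Start → 3 Start gives 3 Start | 3. Start → X X X gives X X X | X X | X. X → Start X gives Start X | Start.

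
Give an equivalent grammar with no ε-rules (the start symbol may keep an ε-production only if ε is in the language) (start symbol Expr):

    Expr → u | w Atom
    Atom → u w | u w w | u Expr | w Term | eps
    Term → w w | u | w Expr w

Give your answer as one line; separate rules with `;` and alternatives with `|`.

Nullable nonterminals: {Atom}.
ε ∉ L(G), so no ε-production is kept.
For each production, add variants omitting each subset of nullable occurrences: Expr → w Atom gives w Atom | w.

Expr → u | w Atom | w; Atom → u w | u w w | u Expr | w Term; Term → w w | u | w Expr w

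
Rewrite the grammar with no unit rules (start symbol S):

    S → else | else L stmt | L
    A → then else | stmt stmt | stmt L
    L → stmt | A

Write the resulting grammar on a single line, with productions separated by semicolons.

Unit pairs: L ⇒* {A}; S ⇒* {A, L}.
Replace each nonterminal's rules with the union of the non-unit rules of every nonterminal it unit-derives.

S → stmt | else | else L stmt | then else | stmt stmt | stmt L; A → then else | stmt stmt | stmt L; L → stmt | then else | stmt stmt | stmt L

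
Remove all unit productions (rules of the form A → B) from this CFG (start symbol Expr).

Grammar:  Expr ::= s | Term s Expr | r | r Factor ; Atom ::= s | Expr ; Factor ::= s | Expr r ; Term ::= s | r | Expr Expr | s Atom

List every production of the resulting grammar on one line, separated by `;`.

Expr ::= s | Term s Expr | r | r Factor; Atom ::= s | Term s Expr | r | r Factor; Factor ::= s | Expr r; Term ::= s | r | Expr Expr | s Atom

Unit pairs: Atom ⇒* {Expr}.
For every A with A ⇒* B via unit rules, add B's non-unit alternatives to A; then delete every rule of the form X → Y.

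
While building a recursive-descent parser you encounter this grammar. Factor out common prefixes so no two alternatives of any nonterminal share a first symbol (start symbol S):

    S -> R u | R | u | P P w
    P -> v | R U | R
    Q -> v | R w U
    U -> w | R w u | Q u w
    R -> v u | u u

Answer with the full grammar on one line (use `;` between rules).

S has alternatives sharing prefix 'R': factor to S → R S' with S' → u | ε.
P has alternatives sharing prefix 'R': factor to P → R P' with P' → U | ε.

S -> u | P P w | R S'; P -> v | R P'; Q -> v | R w U; U -> w | R w u | Q u w; R -> v u | u u; S' -> u | ε; P' -> U | ε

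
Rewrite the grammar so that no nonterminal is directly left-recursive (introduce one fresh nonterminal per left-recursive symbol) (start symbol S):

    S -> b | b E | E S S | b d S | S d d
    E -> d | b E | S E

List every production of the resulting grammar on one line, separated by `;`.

S -> b S' | b E S' | E S S S' | b d S S'; E -> d | b E | S E; S' -> d d S' | ε

Directly left-recursive nonterminal: S.
For S: α = {d d}, β = {b, b E, E S S, b d S}. Rewrite as S → β S' and S' → α S' | ε.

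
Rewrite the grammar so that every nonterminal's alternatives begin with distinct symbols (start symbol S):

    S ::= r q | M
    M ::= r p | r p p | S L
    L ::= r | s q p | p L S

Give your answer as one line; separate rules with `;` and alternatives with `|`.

M has alternatives sharing prefix 'r p': factor to M → r p M' with M' → ε | p.

S ::= r q | M; M ::= S L | r p M'; L ::= r | s q p | p L S; M' ::= ε | p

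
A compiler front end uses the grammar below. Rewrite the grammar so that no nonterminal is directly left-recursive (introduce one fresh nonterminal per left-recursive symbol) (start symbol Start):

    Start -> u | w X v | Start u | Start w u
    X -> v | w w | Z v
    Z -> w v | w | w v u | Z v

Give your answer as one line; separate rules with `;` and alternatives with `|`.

Start -> u Start1 | w X v Start1; X -> v | w w | Z v; Z -> w v Z1 | w Z1 | w v u Z1; Start1 -> u Start1 | w u Start1 | ε; Z1 -> v Z1 | ε

Start, Z are directly left-recursive.
For Start: α = {u, w u}, β = {u, w X v}. Rewrite as Start → β Start1 and Start1 → α Start1 | ε.
For Z: α = {v}, β = {w v, w, w v u}. Rewrite as Z → β Z1 and Z1 → α Z1 | ε.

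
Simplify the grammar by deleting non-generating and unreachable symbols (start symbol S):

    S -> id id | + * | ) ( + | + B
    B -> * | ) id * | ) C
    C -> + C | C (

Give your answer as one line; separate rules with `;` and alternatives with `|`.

Generating nonterminals: {B, S}.
Reachable from S after that: {B, S}.
Removed useless symbols: {C} and every production mentioning them.

S -> id id | + * | ) ( + | + B; B -> * | ) id *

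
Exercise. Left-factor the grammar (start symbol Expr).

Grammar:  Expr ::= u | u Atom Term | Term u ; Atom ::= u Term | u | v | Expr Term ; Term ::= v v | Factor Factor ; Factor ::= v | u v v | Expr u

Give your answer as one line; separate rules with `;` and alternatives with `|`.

Expr ::= Term u | u Expr1; Atom ::= v | Expr Term | u Atom1; Term ::= v v | Factor Factor; Factor ::= v | u v v | Expr u; Expr1 ::= ε | Atom Term; Atom1 ::= Term | ε

Expr has alternatives sharing prefix 'u': factor to Expr → u Expr1 with Expr1 → ε | Atom Term.
Atom has alternatives sharing prefix 'u': factor to Atom → u Atom1 with Atom1 → Term | ε.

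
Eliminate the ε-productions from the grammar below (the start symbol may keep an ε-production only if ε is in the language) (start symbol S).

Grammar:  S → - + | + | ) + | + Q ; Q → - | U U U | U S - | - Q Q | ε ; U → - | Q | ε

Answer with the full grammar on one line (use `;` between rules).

The nullable symbols are {Q, U}.
ε ∉ L(G), so no ε-production is kept.
For each production, add variants omitting each subset of nullable occurrences: Q → U U U gives U U U | U U | U. Q → U S - gives U S - | S -. Q → - Q Q gives - Q Q | - Q.

S → - + | + | ) + | + Q; Q → - | U U U | U U | U | U S - | S - | - Q Q | - Q; U → - | Q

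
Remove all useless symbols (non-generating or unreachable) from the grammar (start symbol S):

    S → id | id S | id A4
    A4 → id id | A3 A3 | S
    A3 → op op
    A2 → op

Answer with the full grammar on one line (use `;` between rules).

S → id | id S | id A4; A4 → id id | A3 A3 | S; A3 → op op

Generating nonterminals: {A2, A3, A4, S}.
Reachable from S after that: {A3, A4, S}.
Removed useless symbols: {A2} and every production mentioning them.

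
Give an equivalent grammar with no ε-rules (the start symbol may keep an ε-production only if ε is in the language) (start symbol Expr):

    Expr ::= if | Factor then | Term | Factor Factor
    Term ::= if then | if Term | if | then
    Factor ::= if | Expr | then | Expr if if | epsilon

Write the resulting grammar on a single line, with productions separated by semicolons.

Expr ::= if | Factor then | then | Term | Factor Factor | Factor | epsilon; Term ::= if then | if Term | if | then; Factor ::= if | Expr | then | Expr if if | if if

Nullable nonterminals: {Expr, Factor}.
ε ∈ L(G) since Expr is nullable, so keep Expr → ε.
Add the nullable-subset variants: Expr → Factor then gives Factor then | then. Expr → Factor Factor gives Factor Factor | Factor. Factor → Expr if if gives Expr if if | if if.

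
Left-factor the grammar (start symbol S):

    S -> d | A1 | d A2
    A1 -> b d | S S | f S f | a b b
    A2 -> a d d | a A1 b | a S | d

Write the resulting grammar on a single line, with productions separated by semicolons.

S has alternatives sharing prefix 'd': factor to S → d S' with S' → ε | A2.
A2 has alternatives sharing prefix 'a': factor to A2 → a A2' with A2' → d d | A1 b | S.

S -> A1 | d S'; A1 -> b d | S S | f S f | a b b; A2 -> d | a A2'; S' -> ε | A2; A2' -> d d | A1 b | S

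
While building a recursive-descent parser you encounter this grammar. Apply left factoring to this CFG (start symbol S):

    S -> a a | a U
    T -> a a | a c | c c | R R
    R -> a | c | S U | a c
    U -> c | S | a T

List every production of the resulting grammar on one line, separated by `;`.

S has alternatives sharing prefix 'a': factor to S → a S' with S' → a | U.
T has alternatives sharing prefix 'a': factor to T → a T' with T' → a | c.
R has alternatives sharing prefix 'a': factor to R → a R' with R' → ε | c.

S -> a S'; T -> c c | R R | a T'; R -> c | S U | a R'; U -> c | S | a T; S' -> a | U; T' -> a | c; R' -> ε | c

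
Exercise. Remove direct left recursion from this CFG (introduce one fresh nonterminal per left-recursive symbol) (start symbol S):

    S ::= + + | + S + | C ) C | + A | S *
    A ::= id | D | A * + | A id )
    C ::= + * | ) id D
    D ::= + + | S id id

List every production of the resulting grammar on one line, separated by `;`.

S ::= + + S' | + S + S' | C ) C S' | + A S'; A ::= id A' | D A'; C ::= + * | ) id D; D ::= + + | S id id; S' ::= * S' | ε; A' ::= * + A' | id ) A' | ε

S, A are directly left-recursive.
For S: α = {*}, β = {+ +, + S +, C ) C, + A}. Rewrite as S → β S' and S' → α S' | ε.
For A: α = {* +, id )}, β = {id, D}. Rewrite as A → β A' and A' → α A' | ε.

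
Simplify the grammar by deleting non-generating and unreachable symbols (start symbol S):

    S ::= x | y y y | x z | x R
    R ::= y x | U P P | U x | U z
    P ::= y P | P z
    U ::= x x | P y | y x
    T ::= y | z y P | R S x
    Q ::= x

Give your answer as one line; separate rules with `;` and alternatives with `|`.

Generating nonterminals: {Q, R, S, T, U}.
Reachable from S after that: {R, S, U}.
Removed useless symbols: {P, Q, T} and every production mentioning them.

S ::= x | y y y | x z | x R; R ::= y x | U x | U z; U ::= x x | y x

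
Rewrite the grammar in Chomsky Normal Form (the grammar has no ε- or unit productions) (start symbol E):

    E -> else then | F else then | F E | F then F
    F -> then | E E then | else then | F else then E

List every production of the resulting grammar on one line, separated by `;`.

E -> X1 X2 | F Y1 | F E | F Y2; F -> then | E Y3 | X1 X2 | F Y4; X1 -> else; X2 -> then; Y1 -> X1 X2; Y2 -> X2 F; Y3 -> E X2; Y4 -> X1 Y5; Y5 -> X2 E

Introduce a nonterminal for each terminal appearing in a rule of length ≥ 2: X1 → else, X2 → then.
Binarize each right-hand side of length ≥ 3 by chaining fresh nonterminals (Y1, Y2, …): affected rules were E → F X1 X2; E → F X2 F; F → E E X2; F → F X1 X2 E.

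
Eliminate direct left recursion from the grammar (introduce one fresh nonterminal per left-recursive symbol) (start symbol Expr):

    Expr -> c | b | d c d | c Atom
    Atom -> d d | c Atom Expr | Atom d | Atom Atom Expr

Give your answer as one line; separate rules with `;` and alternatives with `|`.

Expr -> c | b | d c d | c Atom; Atom -> d d Atom1 | c Atom Expr Atom1; Atom1 -> d Atom1 | Atom Expr Atom1 | epsilon

Left recursion appears on Atom.
For Atom: α = {d, Atom Expr}, β = {d d, c Atom Expr}. Rewrite as Atom → β Atom1 and Atom1 → α Atom1 | ε.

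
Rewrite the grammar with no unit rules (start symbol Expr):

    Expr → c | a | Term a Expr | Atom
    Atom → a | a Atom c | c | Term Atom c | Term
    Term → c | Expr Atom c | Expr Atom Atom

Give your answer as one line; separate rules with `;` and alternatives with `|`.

Unit pairs: Atom ⇒* {Term}; Expr ⇒* {Atom, Term}.
For every A with A ⇒* B via unit rules, add B's non-unit alternatives to A; then delete every rule of the form X → Y.

Expr → c | Expr Atom c | Expr Atom Atom | a | a Atom c | Term Atom c | Term a Expr; Atom → c | Expr Atom c | Expr Atom Atom | a | a Atom c | Term Atom c; Term → c | Expr Atom c | Expr Atom Atom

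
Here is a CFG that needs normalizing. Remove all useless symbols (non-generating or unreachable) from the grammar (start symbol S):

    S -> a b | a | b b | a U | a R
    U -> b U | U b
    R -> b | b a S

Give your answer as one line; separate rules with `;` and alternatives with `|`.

S -> a b | a | b b | a R; R -> b | b a S

Generating nonterminals: {R, S}.
Reachable from S after that: {R, S}.
Removed useless symbols: {U} and every production mentioning them.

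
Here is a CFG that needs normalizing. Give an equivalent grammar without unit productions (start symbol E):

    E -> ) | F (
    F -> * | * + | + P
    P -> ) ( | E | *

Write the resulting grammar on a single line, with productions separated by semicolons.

E -> ) | F (; F -> * | * + | + P; P -> ) | F ( | ) ( | *

Unit pairs: P ⇒* {E}.
Replace each nonterminal's rules with the union of the non-unit rules of every nonterminal it unit-derives.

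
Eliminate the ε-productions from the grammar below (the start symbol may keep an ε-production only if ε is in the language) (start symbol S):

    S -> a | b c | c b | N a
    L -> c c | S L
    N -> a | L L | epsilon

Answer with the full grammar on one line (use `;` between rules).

S -> a | b c | c b | N a; L -> c c | S L; N -> a | L L

The nullable symbols are {N}.
ε ∉ L(G), so no ε-production is kept.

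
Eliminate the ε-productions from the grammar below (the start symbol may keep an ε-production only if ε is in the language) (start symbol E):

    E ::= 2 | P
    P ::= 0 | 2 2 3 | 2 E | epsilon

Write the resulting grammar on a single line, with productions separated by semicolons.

E ::= 2 | P | ε; P ::= 0 | 2 2 3 | 2 E | 2

Nullable set = {E, P}.
ε ∈ L(G) since E is nullable, so keep E → ε.
For each production, add variants omitting each subset of nullable occurrences: P → 2 E gives 2 E | 2.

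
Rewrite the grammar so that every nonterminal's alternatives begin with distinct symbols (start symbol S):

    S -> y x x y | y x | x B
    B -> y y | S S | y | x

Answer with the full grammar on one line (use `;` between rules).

S has alternatives sharing prefix 'y x': factor to S → y x S' with S' → x y | ε.
B has alternatives sharing prefix 'y': factor to B → y B' with B' → y | ε.

S -> x B | y x S'; B -> S S | x | y B'; S' -> x y | ε; B' -> y | ε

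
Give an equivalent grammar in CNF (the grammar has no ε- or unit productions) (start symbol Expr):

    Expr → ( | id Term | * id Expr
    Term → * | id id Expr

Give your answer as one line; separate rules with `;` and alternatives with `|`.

Introduce a nonterminal for each terminal appearing in a rule of length ≥ 2: X1 → id, X2 → *.
Binarize each right-hand side of length ≥ 3 by chaining fresh nonterminals (Y1, Y2, …): affected rules were Expr → X2 X1 Expr; Term → X1 X1 Expr.

Expr → ( | X1 Term | X2 Y1; Term → * | X1 Y2; X1 → id; X2 → *; Y1 → X1 Expr; Y2 → X1 Expr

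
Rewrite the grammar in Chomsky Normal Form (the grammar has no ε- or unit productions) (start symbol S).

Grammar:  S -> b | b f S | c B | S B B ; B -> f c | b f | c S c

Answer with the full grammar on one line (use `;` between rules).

Introduce a nonterminal for each terminal appearing in a rule of length ≥ 2: X1 → b, X2 → f, X3 → c.
Binarize each right-hand side of length ≥ 3 by chaining fresh nonterminals (Y1, Y2, …): affected rules were S → X1 X2 S; S → S B B; B → X3 S X3.

S -> b | X1 Y1 | X3 B | S Y2; B -> X2 X3 | X1 X2 | X3 Y3; X1 -> b; X2 -> f; X3 -> c; Y1 -> X2 S; Y2 -> B B; Y3 -> S X3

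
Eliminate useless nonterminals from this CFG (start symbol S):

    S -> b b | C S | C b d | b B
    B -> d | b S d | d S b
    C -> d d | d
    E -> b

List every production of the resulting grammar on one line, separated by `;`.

S -> b b | C S | C b d | b B; B -> d | b S d | d S b; C -> d d | d

Generating nonterminals: {B, C, E, S}.
Reachable from S after that: {B, C, S}.
Removed useless symbols: {E} and every production mentioning them.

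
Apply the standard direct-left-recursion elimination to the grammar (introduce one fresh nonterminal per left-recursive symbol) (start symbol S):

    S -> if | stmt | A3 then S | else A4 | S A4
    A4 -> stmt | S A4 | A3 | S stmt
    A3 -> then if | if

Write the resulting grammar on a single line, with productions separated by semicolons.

S -> if S' | stmt S' | A3 then S S' | else A4 S'; A4 -> stmt | S A4 | A3 | S stmt; A3 -> then if | if; S' -> A4 S' | ε

Left recursion appears on S.
For S: α = {A4}, β = {if, stmt, A3 then S, else A4}. Rewrite as S → β S' and S' → α S' | ε.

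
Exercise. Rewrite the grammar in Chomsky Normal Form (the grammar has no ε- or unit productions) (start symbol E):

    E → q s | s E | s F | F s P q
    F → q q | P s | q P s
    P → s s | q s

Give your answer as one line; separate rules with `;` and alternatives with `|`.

E → X1 X2 | X2 E | X2 F | F Y1; F → X1 X1 | P X2 | X1 Y3; P → X2 X2 | X1 X2; X1 → q; X2 → s; Y1 → X2 Y2; Y2 → P X1; Y3 → P X2

Introduce a nonterminal for each terminal appearing in a rule of length ≥ 2: X1 → q, X2 → s.
Binarize each right-hand side of length ≥ 3 by chaining fresh nonterminals (Y1, Y2, …): affected rules were E → F X2 P X1; F → X1 P X2.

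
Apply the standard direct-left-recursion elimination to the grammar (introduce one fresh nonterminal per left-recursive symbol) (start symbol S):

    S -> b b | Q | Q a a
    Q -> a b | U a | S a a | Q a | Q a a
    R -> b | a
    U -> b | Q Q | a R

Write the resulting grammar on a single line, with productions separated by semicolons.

Q is directly left-recursive.
For Q: α = {a, a a}, β = {a b, U a, S a a}. Rewrite as Q → β Q' and Q' → α Q' | ε.

S -> b b | Q | Q a a; Q -> a b Q' | U a Q' | S a a Q'; R -> b | a; U -> b | Q Q | a R; Q' -> a Q' | a a Q' | eps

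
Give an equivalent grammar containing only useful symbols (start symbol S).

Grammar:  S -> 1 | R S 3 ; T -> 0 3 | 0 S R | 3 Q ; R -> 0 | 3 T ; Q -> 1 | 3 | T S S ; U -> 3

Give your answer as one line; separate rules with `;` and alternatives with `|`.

Generating nonterminals: {Q, R, S, T, U}.
Reachable from S after that: {Q, R, S, T}.
Removed useless symbols: {U} and every production mentioning them.

S -> 1 | R S 3; T -> 0 3 | 0 S R | 3 Q; R -> 0 | 3 T; Q -> 1 | 3 | T S S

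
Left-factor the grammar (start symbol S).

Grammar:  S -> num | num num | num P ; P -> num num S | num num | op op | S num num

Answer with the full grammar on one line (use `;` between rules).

S has alternatives sharing prefix 'num': factor to S → num S' with S' → ε | num | P.
P has alternatives sharing prefix 'num num': factor to P → num num P' with P' → S | ε.

S -> num S'; P -> op op | S num num | num num P'; S' -> ε | num | P; P' -> S | ε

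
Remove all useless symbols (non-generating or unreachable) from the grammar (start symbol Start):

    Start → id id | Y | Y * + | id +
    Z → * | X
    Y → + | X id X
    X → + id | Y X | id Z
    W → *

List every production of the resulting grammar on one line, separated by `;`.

Start → id id | Y | Y * + | id +; Z → * | X; Y → + | X id X; X → + id | Y X | id Z

Generating nonterminals: {Start, W, X, Y, Z}.
Reachable from Start after that: {Start, X, Y, Z}.
Removed useless symbols: {W} and every production mentioning them.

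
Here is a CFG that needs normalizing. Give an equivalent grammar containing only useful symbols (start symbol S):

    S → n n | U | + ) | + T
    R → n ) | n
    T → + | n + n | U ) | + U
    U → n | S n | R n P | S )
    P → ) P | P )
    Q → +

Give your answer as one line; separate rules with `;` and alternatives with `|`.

S → n n | U | + ) | + T; T → + | n + n | U ) | + U; U → n | S n | S )

Generating nonterminals: {Q, R, S, T, U}.
Reachable from S after that: {S, T, U}.
Removed useless symbols: {P, Q, R} and every production mentioning them.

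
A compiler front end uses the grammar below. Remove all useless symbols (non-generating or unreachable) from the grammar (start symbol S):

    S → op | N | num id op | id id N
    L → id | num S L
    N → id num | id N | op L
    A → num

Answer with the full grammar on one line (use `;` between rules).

Generating nonterminals: {A, L, N, S}.
Reachable from S after that: {L, N, S}.
Removed useless symbols: {A} and every production mentioning them.

S → op | N | num id op | id id N; L → id | num S L; N → id num | id N | op L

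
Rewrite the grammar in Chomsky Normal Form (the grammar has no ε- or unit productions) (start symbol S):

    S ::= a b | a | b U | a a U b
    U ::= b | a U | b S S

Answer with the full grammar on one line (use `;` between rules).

Introduce a nonterminal for each terminal appearing in a rule of length ≥ 2: X1 → a, X2 → b.
Binarize each right-hand side of length ≥ 3 by chaining fresh nonterminals (Y1, Y2, …): affected rules were S → X1 X1 U X2; U → X2 S S.

S ::= X1 X2 | a | X2 U | X1 Y1; U ::= b | X1 U | X2 Y3; X1 ::= a; X2 ::= b; Y1 ::= X1 Y2; Y2 ::= U X2; Y3 ::= S S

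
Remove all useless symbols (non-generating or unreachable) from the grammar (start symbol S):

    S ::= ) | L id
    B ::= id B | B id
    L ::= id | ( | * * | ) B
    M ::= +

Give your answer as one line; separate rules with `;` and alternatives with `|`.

S ::= ) | L id; L ::= id | ( | * *

Generating nonterminals: {L, M, S}.
Reachable from S after that: {L, S}.
Removed useless symbols: {B, M} and every production mentioning them.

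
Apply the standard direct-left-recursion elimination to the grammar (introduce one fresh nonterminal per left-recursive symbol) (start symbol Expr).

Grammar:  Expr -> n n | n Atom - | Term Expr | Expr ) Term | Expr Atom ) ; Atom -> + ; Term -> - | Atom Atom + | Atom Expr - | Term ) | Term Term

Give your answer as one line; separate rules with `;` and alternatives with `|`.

Expr, Term are directly left-recursive.
For Expr: α = {) Term, Atom )}, β = {n n, n Atom -, Term Expr}. Rewrite as Expr → β Expr1 and Expr1 → α Expr1 | ε.
For Term: α = {), Term}, β = {-, Atom Atom +, Atom Expr -}. Rewrite as Term → β Term1 and Term1 → α Term1 | ε.

Expr -> n n Expr1 | n Atom - Expr1 | Term Expr Expr1; Atom -> +; Term -> - Term1 | Atom Atom + Term1 | Atom Expr - Term1; Expr1 -> ) Term Expr1 | Atom ) Expr1 | ε; Term1 -> ) Term1 | Term Term1 | ε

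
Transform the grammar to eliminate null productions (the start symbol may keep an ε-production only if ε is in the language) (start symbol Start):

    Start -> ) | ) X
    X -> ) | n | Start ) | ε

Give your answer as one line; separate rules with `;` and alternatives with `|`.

Start -> ) | ) X; X -> ) | n | Start )

Nullable nonterminals: {X}.
ε ∉ L(G), so no ε-production is kept.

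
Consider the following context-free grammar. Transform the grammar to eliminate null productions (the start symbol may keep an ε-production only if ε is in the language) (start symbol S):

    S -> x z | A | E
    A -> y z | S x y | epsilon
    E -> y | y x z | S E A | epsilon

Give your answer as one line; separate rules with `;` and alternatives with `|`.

The nullable symbols are {A, E, S}.
ε ∈ L(G) since S is nullable, so keep S → ε.
Add the nullable-subset variants: A → S x y gives S x y | x y. E → S E A gives S E A | S E | S A | S | E A | A.

S -> x z | A | E | epsilon; A -> y z | S x y | x y; E -> y | y x z | S E A | S E | S A | S | E A | A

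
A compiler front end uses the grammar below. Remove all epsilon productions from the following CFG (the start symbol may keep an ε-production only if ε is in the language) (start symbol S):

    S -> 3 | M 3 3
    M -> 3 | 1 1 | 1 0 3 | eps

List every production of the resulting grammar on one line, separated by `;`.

S -> 3 | M 3 3 | 3 3; M -> 3 | 1 1 | 1 0 3

The nullable symbols are {M}.
ε ∉ L(G), so no ε-production is kept.
For each production, add variants omitting each subset of nullable occurrences: S → M 3 3 gives M 3 3 | 3 3.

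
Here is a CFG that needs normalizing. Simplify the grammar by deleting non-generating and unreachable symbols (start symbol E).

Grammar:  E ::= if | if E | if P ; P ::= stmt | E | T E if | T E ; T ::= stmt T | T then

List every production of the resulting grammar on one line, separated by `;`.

Generating nonterminals: {E, P}.
Reachable from E after that: {E, P}.
Removed useless symbols: {T} and every production mentioning them.

E ::= if | if E | if P; P ::= stmt | E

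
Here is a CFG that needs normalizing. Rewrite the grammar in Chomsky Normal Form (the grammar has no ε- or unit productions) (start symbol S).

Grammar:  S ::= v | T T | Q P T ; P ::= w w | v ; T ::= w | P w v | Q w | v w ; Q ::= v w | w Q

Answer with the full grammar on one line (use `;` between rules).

S ::= v | T T | Q Y1; P ::= X1 X1 | v; T ::= w | P Y2 | Q X1 | X2 X1; Q ::= X2 X1 | X1 Q; X1 ::= w; X2 ::= v; Y1 ::= P T; Y2 ::= X1 X2

Introduce a nonterminal for each terminal appearing in a rule of length ≥ 2: X1 → w, X2 → v.
Binarize each right-hand side of length ≥ 3 by chaining fresh nonterminals (Y1, Y2, …): affected rules were S → Q P T; T → P X1 X2.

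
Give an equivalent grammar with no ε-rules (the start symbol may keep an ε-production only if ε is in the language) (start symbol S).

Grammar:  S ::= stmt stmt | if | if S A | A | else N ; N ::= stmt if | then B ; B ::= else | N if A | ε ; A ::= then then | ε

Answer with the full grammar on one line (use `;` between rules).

Nullable set = {A, B, S}.
ε ∈ L(G) since S is nullable, so keep S → ε.
Add the nullable-subset variants: S → if S A gives if S A | if S | if A. N → then B gives then B | then. B → N if A gives N if A | N if.

S ::= stmt stmt | if | if S A | if S | if A | A | else N | ε; N ::= stmt if | then B | then; B ::= else | N if A | N if; A ::= then then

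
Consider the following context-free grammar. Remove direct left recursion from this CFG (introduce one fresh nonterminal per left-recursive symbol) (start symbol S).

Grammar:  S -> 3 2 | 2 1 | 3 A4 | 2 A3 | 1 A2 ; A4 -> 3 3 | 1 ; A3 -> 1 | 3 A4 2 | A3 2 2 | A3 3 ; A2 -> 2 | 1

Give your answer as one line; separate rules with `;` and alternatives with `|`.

Left recursion appears on A3.
For A3: α = {2 2, 3}, β = {1, 3 A4 2}. Rewrite as A3 → β A3' and A3' → α A3' | ε.

S -> 3 2 | 2 1 | 3 A4 | 2 A3 | 1 A2; A4 -> 3 3 | 1; A3 -> 1 A3' | 3 A4 2 A3'; A2 -> 2 | 1; A3' -> 2 2 A3' | 3 A3' | ε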